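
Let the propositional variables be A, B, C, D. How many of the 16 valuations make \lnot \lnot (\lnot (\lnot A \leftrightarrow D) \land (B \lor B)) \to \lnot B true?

Initial set: {T (\lnot \lnot (\lnot (\lnot A \leftrightarrow D) \land (B \lor B)) \to \lnot B)}.
T (\lnot \lnot (\lnot (\lnot A \leftrightarrow D) \land (B \lor B)) \to \lnot B): β-rule — branch into F \lnot \lnot (\lnot (\lnot A \leftrightarrow D) \land (B \lor B))  //  T \lnot B.
  branch 1 (add F \lnot \lnot (\lnot (\lnot A \leftrightarrow D) \land (B \lor B))):
    F \lnot \lnot (\lnot (\lnot A \leftrightarrow D) \land (B \lor B)): drop double negation, giving F (\lnot (\lnot A \leftrightarrow D) \land (B \lor B)).
    F (\lnot (\lnot A \leftrightarrow D) \land (B \lor B)): β-rule — branch into F \lnot (\lnot A \leftrightarrow D)  //  F (B \lor B).
      branch 1.1 (add F \lnot (\lnot A \leftrightarrow D)):
        F \lnot (\lnot A \leftrightarrow D): β-rule — branch into T \lnot A, T D  //  F \lnot A, F D.
          branch 1.1.1 (add T \lnot A, T D):
            ○ open, literals {A=0, D=1}.
          branch 1.1.2 (add F \lnot A, F D):
            ○ open, literals {A=1, D=0}.
      branch 1.2 (add F (B \lor B)):
        F (B \lor B): α-rule — add F B, F B.
        ○ open, literals {B=0}.
  branch 2 (add T \lnot B):
    ○ open, literals {B=0}.
0 branches closed, 4 open.
Each open branch fixes some atoms; the unmentioned ones are free. Counting distinct full assignments: branch {A=0, D=1} (B, C) contributes 4 new; branch {A=1, D=0} (B, C) contributes 4 new; branch {B=0} (A, C, D) contributes 4 new; branch {B=0} (A, C, D) contributes 0 new. Total: 12.

12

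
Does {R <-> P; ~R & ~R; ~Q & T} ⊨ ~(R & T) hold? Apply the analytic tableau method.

Yes

Initial set: {(R <-> P); (~R & ~R); (~Q & T); ~~(R & T)}.
(~R & ~R): α-rule — add ~R, ~R.
(~Q & T): α-rule — add ~Q, T.
~~(R & T): α-rule — add R, T.
× closes — contains both R and ~R.
All 1 branch closes.
Every branch closed, so the premises entail the conclusion.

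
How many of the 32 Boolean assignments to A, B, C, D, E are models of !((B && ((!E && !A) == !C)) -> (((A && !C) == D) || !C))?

Initial set: {!((B && ((!E && !A) == !C)) -> (((A && !C) == D) || !C))}.
!((B && ((!E && !A) == !C)) -> (((A && !C) == D) || !C)): α-rule — add (B && ((!E && !A) == !C)), !(((A && !C) == D) || !C).
(B && ((!E && !A) == !C)): α-rule — add B, ((!E && !A) == !C).
!(((A && !C) == D) || !C): α-rule — add !((A && !C) == D), !!C.
((!E && !A) == !C): β-rule — branch into (!E && !A), !C  //  !(!E && !A), !!C.
  branch 1 (add (!E && !A), !C):
    × closes — contains both C and !C.
  branch 2 (add !(!E && !A), !!C):
    !((A && !C) == D): β-rule — branch into (A && !C), !D  //  !(A && !C), D.
      branch 2.1 (add (A && !C), !D):
        (A && !C): α-rule — add A, !C.
        × closes — contains both C and !C.
      branch 2.2 (add !(A && !C), D):
        !(!E && !A): β-rule — branch into !!E  //  !!A.
          branch 2.2.1 (add !!E):
            !(A && !C): β-rule — branch into !A  //  !!C.
              branch 2.2.1.1 (add !A):
                ○ open, literals {A=F, B=T, C=T, D=T, E=T}.
              branch 2.2.1.2 (add !!C):
                ○ open, literals {B=T, C=T, D=T, E=T}.
          branch 2.2.2 (add !!A):
            !(A && !C): β-rule — branch into !A  //  !!C.
              branch 2.2.2.1 (add !A):
                × closes — contains both A and !A.
              branch 2.2.2.2 (add !!C):
                ○ open, literals {A=T, B=T, C=T, D=T}.
3 branches closed, 3 open.
Each open branch fixes some atoms; the unmentioned ones are free. Counting distinct full assignments: branch {A=F, B=T, C=T, D=T, E=T} (none free) contributes 1 new; branch {B=T, C=T, D=T, E=T} (A) contributes 1 new; branch {A=T, B=T, C=T, D=T} (E) contributes 1 new. Total: 3.

3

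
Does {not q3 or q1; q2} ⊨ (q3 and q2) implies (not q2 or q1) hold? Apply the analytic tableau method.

Yes

Initial set: {(not q3 or q1); q2; not ((q3 and q2) implies (not q2 or q1))}.
not ((q3 and q2) implies (not q2 or q1)): α-rule — add (q3 and q2), not (not q2 or q1).
(q3 and q2): α-rule — add q3, q2.
not (not q2 or q1): α-rule — add not not q2, not q1.
(not q3 or q1): β-rule — branch into not q3  //  q1.
  branch 1 (add not q3):
    × closes — contains both q3 and not q3.
  branch 2 (add q1):
    × closes — contains both q1 and not q1.
All 2 branches close.
Every branch closed, so the premises entail the conclusion.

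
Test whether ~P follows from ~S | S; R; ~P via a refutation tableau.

Yes

Initial set: {T (~S | S); T R; T ~P; F ~P}.
× closes — contains both P and ~P.
All 1 branch closes.
Every branch closed, so the premises entail the conclusion.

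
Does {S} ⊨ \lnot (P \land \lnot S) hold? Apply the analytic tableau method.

Initial set: {S; \lnot \lnot (P \land \lnot S)}.
\lnot \lnot (P \land \lnot S): α-rule — add P, \lnot S.
× closes — contains both S and \lnot S.
All 1 branch closes.
Every branch closed, so the premises entail the conclusion.

Yes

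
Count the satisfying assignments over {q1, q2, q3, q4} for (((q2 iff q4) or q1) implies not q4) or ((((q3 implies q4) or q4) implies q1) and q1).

14

Initial set: {((((q2 iff q4) or q1) implies not q4) or ((((q3 implies q4) or q4) implies q1) and q1))}.
((((q2 iff q4) or q1) implies not q4) or ((((q3 implies q4) or q4) implies q1) and q1)): β-rule — branch into (((q2 iff q4) or q1) implies not q4)  //  ((((q3 implies q4) or q4) implies q1) and q1).
  branch 1 (add (((q2 iff q4) or q1) implies not q4)):
    (((q2 iff q4) or q1) implies not q4): β-rule — branch into not ((q2 iff q4) or q1)  //  not q4.
      branch 1.1 (add not ((q2 iff q4) or q1)):
        not ((q2 iff q4) or q1): α-rule — add not (q2 iff q4), not q1.
        not (q2 iff q4): β-rule — branch into q2, not q4  //  not q2, q4.
          branch 1.1.1 (add q2, not q4):
            ○ open, literals {q1=false, q2=true, q4=false}.
          branch 1.1.2 (add not q2, q4):
            ○ open, literals {q1=false, q2=false, q4=true}.
      branch 1.2 (add not q4):
        ○ open, literals {q4=false}.
  branch 2 (add ((((q3 implies q4) or q4) implies q1) and q1)):
    ((((q3 implies q4) or q4) implies q1) and q1): α-rule — add (((q3 implies q4) or q4) implies q1), q1.
    (((q3 implies q4) or q4) implies q1): β-rule — branch into not ((q3 implies q4) or q4)  //  q1.
      branch 2.1 (add not ((q3 implies q4) or q4)):
        not ((q3 implies q4) or q4): α-rule — add not (q3 implies q4), not q4.
        not (q3 implies q4): α-rule — add q3, not q4.
        ○ open, literals {q1=true, q3=true, q4=false}.
      branch 2.2 (add q1):
        ○ open, literals {q1=true}.
0 branches closed, 5 open.
Each open branch fixes some atoms; the unmentioned ones are free. Counting distinct full assignments: branch {q1=false, q2=true, q4=false} (q3) contributes 2 new; branch {q1=false, q2=false, q4=true} (q3) contributes 2 new; branch {q4=false} (q1, q2, q3) contributes 6 new; branch {q1=true, q3=true, q4=false} (q2) contributes 0 new; branch {q1=true} (q2, q3, q4) contributes 4 new. Total: 14.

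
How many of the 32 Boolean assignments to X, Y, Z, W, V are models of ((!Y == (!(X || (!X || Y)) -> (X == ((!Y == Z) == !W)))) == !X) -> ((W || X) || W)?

Initial set: {(((!Y == (!(X || (!X || Y)) -> (X == ((!Y == Z) == !W)))) == !X) -> ((W || X) || W))}.
(((!Y == (!(X || (!X || Y)) -> (X == ((!Y == Z) == !W)))) == !X) -> ((W || X) || W)): β-rule — branch into !((!Y == (!(X || (!X || Y)) -> (X == ((!Y == Z) == !W)))) == !X)  //  ((W || X) || W).
  branch 1 (add !((!Y == (!(X || (!X || Y)) -> (X == ((!Y == Z) == !W)))) == !X)):
    !((!Y == (!(X || (!X || Y)) -> (X == ((!Y == Z) == !W)))) == !X): β-rule — branch into (!Y == (!(X || (!X || Y)) -> (X == ((!Y == Z) == !W)))), !!X  //  !(!Y == (!(X || (!X || Y)) -> (X == ((!Y == Z) == !W)))), !X.
      branch 1.1 (add (!Y == (!(X || (!X || Y)) -> (X == ((!Y == Z) == !W)))), !!X):
        (!Y == (!(X || (!X || Y)) -> (X == ((!Y == Z) == !W)))): β-rule — branch into !Y, (!(X || (!X || Y)) -> (X == ((!Y == Z) == !W)))  //  !!Y, !(!(X || (!X || Y)) -> (X == ((!Y == Z) == !W))).
          branch 1.1.1 (add !Y, (!(X || (!X || Y)) -> (X == ((!Y == Z) == !W)))):
            (!(X || (!X || Y)) -> (X == ((!Y == Z) == !W))): β-rule — branch into !!(X || (!X || Y))  //  (X == ((!Y == Z) == !W)).
              branch 1.1.1.1 (add !!(X || (!X || Y))):
                !!(X || (!X || Y)): β-rule — branch into X  //  (!X || Y).
                  branch 1.1.1.1.1 (add X):
                    ○ open, literals {X=T, Y=F}.
                  branch 1.1.1.1.2 (add (!X || Y)):
                    (!X || Y): β-rule — branch into !X  //  Y.
                      branch 1.1.1.1.2.1 (add !X):
                        × closes — contains both X and !X.
                      branch 1.1.1.1.2.2 (add Y):
                        × closes — contains both Y and !Y.
              branch 1.1.1.2 (add (X == ((!Y == Z) == !W))):
                (X == ((!Y == Z) == !W)): β-rule — branch into X, ((!Y == Z) == !W)  //  !X, !((!Y == Z) == !W).
                  branch 1.1.1.2.1 (add X, ((!Y == Z) == !W)):
                    ((!Y == Z) == !W): β-rule — branch into (!Y == Z), !W  //  !(!Y == Z), !!W.
                      branch 1.1.1.2.1.1 (add (!Y == Z), !W):
                        (!Y == Z): β-rule — branch into !Y, Z  //  !!Y, !Z.
                          branch 1.1.1.2.1.1.1 (add !Y, Z):
                            ○ open, literals {W=F, X=T, Y=F, Z=T}.
                          branch 1.1.1.2.1.1.2 (add !!Y, !Z):
                            × closes — contains both Y and !Y.
                      branch 1.1.1.2.1.2 (add !(!Y == Z), !!W):
                        !(!Y == Z): β-rule — branch into !Y, !Z  //  !!Y, Z.
                          branch 1.1.1.2.1.2.1 (add !Y, !Z):
                            ○ open, literals {W=T, X=T, Y=F, Z=F}.
                          branch 1.1.1.2.1.2.2 (add !!Y, Z):
                            × closes — contains both Y and !Y.
                  branch 1.1.1.2.2 (add !X, !((!Y == Z) == !W)):
                    × closes — contains both X and !X.
          branch 1.1.2 (add !!Y, !(!(X || (!X || Y)) -> (X == ((!Y == Z) == !W)))):
            !(!(X || (!X || Y)) -> (X == ((!Y == Z) == !W))): α-rule — add !(X || (!X || Y)), !(X == ((!Y == Z) == !W)).
            !(X || (!X || Y)): α-rule — add !X, !(!X || Y).
            × closes — contains both X and !X.
      branch 1.2 (add !(!Y == (!(X || (!X || Y)) -> (X == ((!Y == Z) == !W)))), !X):
        !(!Y == (!(X || (!X || Y)) -> (X == ((!Y == Z) == !W)))): β-rule — branch into !Y, !(!(X || (!X || Y)) -> (X == ((!Y == Z) == !W)))  //  !!Y, (!(X || (!X || Y)) -> (X == ((!Y == Z) == !W))).
          branch 1.2.1 (add !Y, !(!(X || (!X || Y)) -> (X == ((!Y == Z) == !W)))):
            !(!(X || (!X || Y)) -> (X == ((!Y == Z) == !W))): α-rule — add !(X || (!X || Y)), !(X == ((!Y == Z) == !W)).
            !(X || (!X || Y)): α-rule — add !X, !(!X || Y).
            !(!X || Y): α-rule — add !!X, !Y.
            × closes — contains both X and !X.
          branch 1.2.2 (add !!Y, (!(X || (!X || Y)) -> (X == ((!Y == Z) == !W)))):
            (!(X || (!X || Y)) -> (X == ((!Y == Z) == !W))): β-rule — branch into !!(X || (!X || Y))  //  (X == ((!Y == Z) == !W)).
              branch 1.2.2.1 (add !!(X || (!X || Y))):
                !!(X || (!X || Y)): β-rule — branch into X  //  (!X || Y).
                  branch 1.2.2.1.1 (add X):
                    × closes — contains both X and !X.
                  branch 1.2.2.1.2 (add (!X || Y)):
                    (!X || Y): β-rule — branch into !X  //  Y.
                      branch 1.2.2.1.2.1 (add !X):
                        ○ open, literals {X=F, Y=T}.
                      branch 1.2.2.1.2.2 (add Y):
                        ○ open, literals {X=F, Y=T}.
              branch 1.2.2.2 (add (X == ((!Y == Z) == !W))):
                (X == ((!Y == Z) == !W)): β-rule — branch into X, ((!Y == Z) == !W)  //  !X, !((!Y == Z) == !W).
                  branch 1.2.2.2.1 (add X, ((!Y == Z) == !W)):
                    × closes — contains both X and !X.
                  branch 1.2.2.2.2 (add !X, !((!Y == Z) == !W)):
                    !((!Y == Z) == !W): β-rule — branch into (!Y == Z), !!W  //  !(!Y == Z), !W.
                      branch 1.2.2.2.2.1 (add (!Y == Z), !!W):
                        (!Y == Z): β-rule — branch into !Y, Z  //  !!Y, !Z.
                          branch 1.2.2.2.2.1.1 (add !Y, Z):
                            × closes — contains both Y and !Y.
                          branch 1.2.2.2.2.1.2 (add !!Y, !Z):
                            ○ open, literals {W=T, X=F, Y=T, Z=F}.
                      branch 1.2.2.2.2.2 (add !(!Y == Z), !W):
                        !(!Y == Z): β-rule — branch into !Y, !Z  //  !!Y, Z.
                          branch 1.2.2.2.2.2.1 (add !Y, !Z):
                            × closes — contains both Y and !Y.
                          branch 1.2.2.2.2.2.2 (add !!Y, Z):
                            ○ open, literals {W=F, X=F, Y=T, Z=T}.
  branch 2 (add ((W || X) || W)):
    ((W || X) || W): β-rule — branch into (W || X)  //  W.
      branch 2.1 (add (W || X)):
        (W || X): β-rule — branch into W  //  X.
          branch 2.1.1 (add W):
            ○ open, literals {W=T}.
          branch 2.1.2 (add X):
            ○ open, literals {X=T}.
      branch 2.2 (add W):
        ○ open, literals {W=T}.
11 branches closed, 10 open.
Each open branch fixes some atoms; the unmentioned ones are free. Counting distinct full assignments: branch {X=T, Y=F} (Z, W, V) contributes 8 new; branch {W=F, X=T, Y=F, Z=T} (V) contributes 0 new; branch {W=T, X=T, Y=F, Z=F} (V) contributes 0 new; branch {X=F, Y=T} (Z, W, V) contributes 8 new; branch {X=F, Y=T} (Z, W, V) contributes 0 new; branch {W=T, X=F, Y=T, Z=F} (V) contributes 0 new; branch {W=F, X=F, Y=T, Z=T} (V) contributes 0 new; branch {W=T} (X, Y, Z, V) contributes 8 new; branch {X=T} (Y, Z, W, V) contributes 4 new; branch {W=T} (X, Y, Z, V) contributes 0 new. Total: 28.

28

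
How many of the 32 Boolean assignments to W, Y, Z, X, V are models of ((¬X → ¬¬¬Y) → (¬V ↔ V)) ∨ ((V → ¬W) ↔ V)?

14

Initial set: {(((¬X → ¬¬¬Y) → (¬V ↔ V)) ∨ ((V → ¬W) ↔ V))}.
(((¬X → ¬¬¬Y) → (¬V ↔ V)) ∨ ((V → ¬W) ↔ V)): β-rule — branch into ((¬X → ¬¬¬Y) → (¬V ↔ V))  //  ((V → ¬W) ↔ V).
  branch 1 (add ((¬X → ¬¬¬Y) → (¬V ↔ V))):
    ((¬X → ¬¬¬Y) → (¬V ↔ V)): β-rule — branch into ¬(¬X → ¬¬¬Y)  //  (¬V ↔ V).
      branch 1.1 (add ¬(¬X → ¬¬¬Y)):
        ¬(¬X → ¬¬¬Y): α-rule — add ¬X, ¬¬¬¬Y.
        ¬¬¬¬Y: drop double negation, giving ¬¬Y.
        ○ open, literals {X=false, Y=true}.
      branch 1.2 (add (¬V ↔ V)):
        (¬V ↔ V): β-rule — branch into ¬V, V  //  ¬¬V, ¬V.
          branch 1.2.1 (add ¬V, V):
            × closes — contains both V and ¬V.
          branch 1.2.2 (add ¬¬V, ¬V):
            × closes — contains both V and ¬V.
  branch 2 (add ((V → ¬W) ↔ V)):
    ((V → ¬W) ↔ V): β-rule — branch into (V → ¬W), V  //  ¬(V → ¬W), ¬V.
      branch 2.1 (add (V → ¬W), V):
        (V → ¬W): β-rule — branch into ¬V  //  ¬W.
          branch 2.1.1 (add ¬V):
            × closes — contains both V and ¬V.
          branch 2.1.2 (add ¬W):
            ○ open, literals {V=true, W=false}.
      branch 2.2 (add ¬(V → ¬W), ¬V):
        ¬(V → ¬W): α-rule — add V, ¬¬W.
        × closes — contains both V and ¬V.
4 branches closed, 2 open.
Each open branch fixes some atoms; the unmentioned ones are free. Counting distinct full assignments: branch {X=false, Y=true} (W, Z, V) contributes 8 new; branch {V=true, W=false} (Y, Z, X) contributes 6 new. Total: 14.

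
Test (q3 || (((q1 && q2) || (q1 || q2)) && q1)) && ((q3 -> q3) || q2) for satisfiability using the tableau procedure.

Satisfiable

Initial set: {((q3 || (((q1 && q2) || (q1 || q2)) && q1)) && ((q3 -> q3) || q2))}.
((q3 || (((q1 && q2) || (q1 || q2)) && q1)) && ((q3 -> q3) || q2)): α-rule — add (q3 || (((q1 && q2) || (q1 || q2)) && q1)), ((q3 -> q3) || q2).
(q3 || (((q1 && q2) || (q1 || q2)) && q1)): β-rule — branch into q3  //  (((q1 && q2) || (q1 || q2)) && q1).
  branch 1 (add q3):
    ((q3 -> q3) || q2): β-rule — branch into (q3 -> q3)  //  q2.
      branch 1.1 (add (q3 -> q3)):
        (q3 -> q3): β-rule — branch into !q3  //  q3.
          branch 1.1.1 (add !q3):
            × closes — contains both q3 and !q3.
          branch 1.1.2 (add q3):
            ○ open, literals {q3=T}.
      branch 1.2 (add q2):
        ○ open, literals {q2=T, q3=T}.
  branch 2 (add (((q1 && q2) || (q1 || q2)) && q1)):
    (((q1 && q2) || (q1 || q2)) && q1): α-rule — add ((q1 && q2) || (q1 || q2)), q1.
    ((q3 -> q3) || q2): β-rule — branch into (q3 -> q3)  //  q2.
      branch 2.1 (add (q3 -> q3)):
        ((q1 && q2) || (q1 || q2)): β-rule — branch into (q1 && q2)  //  (q1 || q2).
          branch 2.1.1 (add (q1 && q2)):
            (q1 && q2): α-rule — add q1, q2.
            (q3 -> q3): β-rule — branch into !q3  //  q3.
              branch 2.1.1.1 (add !q3):
                ○ open, literals {q1=T, q2=T, q3=F}.
              branch 2.1.1.2 (add q3):
                ○ open, literals {q1=T, q2=T, q3=T}.
          branch 2.1.2 (add (q1 || q2)):
            (q3 -> q3): β-rule — branch into !q3  //  q3.
              branch 2.1.2.1 (add !q3):
                (q1 || q2): β-rule — branch into q1  //  q2.
                  branch 2.1.2.1.1 (add q1):
                    ○ open, literals {q1=T, q3=F}.
                  branch 2.1.2.1.2 (add q2):
                    ○ open, literals {q1=T, q2=T, q3=F}.
              branch 2.1.2.2 (add q3):
                (q1 || q2): β-rule — branch into q1  //  q2.
                  branch 2.1.2.2.1 (add q1):
                    ○ open, literals {q1=T, q3=T}.
                  branch 2.1.2.2.2 (add q2):
                    ○ open, literals {q1=T, q2=T, q3=T}.
      branch 2.2 (add q2):
        ((q1 && q2) || (q1 || q2)): β-rule — branch into (q1 && q2)  //  (q1 || q2).
          branch 2.2.1 (add (q1 && q2)):
            (q1 && q2): α-rule — add q1, q2.
            ○ open, literals {q1=T, q2=T}.
          branch 2.2.2 (add (q1 || q2)):
            (q1 || q2): β-rule — branch into q1  //  q2.
              branch 2.2.2.1 (add q1):
                ○ open, literals {q1=T, q2=T}.
              branch 2.2.2.2 (add q2):
                ○ open, literals {q1=T, q2=T}.
1 branch closed, 11 open.
An open branch gives a satisfying assignment: q3=T.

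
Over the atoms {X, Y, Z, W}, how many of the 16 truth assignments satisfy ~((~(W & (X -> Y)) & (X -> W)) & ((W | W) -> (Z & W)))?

Initial set: {~((~(W & (X -> Y)) & (X -> W)) & ((W | W) -> (Z & W)))}.
~((~(W & (X -> Y)) & (X -> W)) & ((W | W) -> (Z & W))): β-rule — branch into ~(~(W & (X -> Y)) & (X -> W))  //  ~((W | W) -> (Z & W)).
  branch 1 (add ~(~(W & (X -> Y)) & (X -> W))):
    ~(~(W & (X -> Y)) & (X -> W)): β-rule — branch into ~~(W & (X -> Y))  //  ~(X -> W).
      branch 1.1 (add ~~(W & (X -> Y))):
        ~~(W & (X -> Y)): α-rule — add W, (X -> Y).
        (X -> Y): β-rule — branch into ~X  //  Y.
          branch 1.1.1 (add ~X):
            ○ open, literals {W=1, X=0}.
          branch 1.1.2 (add Y):
            ○ open, literals {W=1, Y=1}.
      branch 1.2 (add ~(X -> W)):
        ~(X -> W): α-rule — add X, ~W.
        ○ open, literals {W=0, X=1}.
  branch 2 (add ~((W | W) -> (Z & W))):
    ~((W | W) -> (Z & W)): α-rule — add (W | W), ~(Z & W).
    (W | W): β-rule — branch into W  //  W.
      branch 2.1 (add W):
        ~(Z & W): β-rule — branch into ~Z  //  ~W.
          branch 2.1.1 (add ~Z):
            ○ open, literals {W=1, Z=0}.
          branch 2.1.2 (add ~W):
            × closes — contains both W and ~W.
      branch 2.2 (add W):
        ~(Z & W): β-rule — branch into ~Z  //  ~W.
          branch 2.2.1 (add ~Z):
            ○ open, literals {W=1, Z=0}.
          branch 2.2.2 (add ~W):
            × closes — contains both W and ~W.
2 branches closed, 5 open.
Each open branch fixes some atoms; the unmentioned ones are free. Counting distinct full assignments: branch {W=1, X=0} (Y, Z) contributes 4 new; branch {W=1, Y=1} (X, Z) contributes 2 new; branch {W=0, X=1} (Y, Z) contributes 4 new; branch {W=1, Z=0} (X, Y) contributes 1 new; branch {W=1, Z=0} (X, Y) contributes 0 new. Total: 11.

11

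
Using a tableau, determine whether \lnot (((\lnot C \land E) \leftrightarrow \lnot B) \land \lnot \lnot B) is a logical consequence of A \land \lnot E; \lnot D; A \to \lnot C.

No

Initial set: {T (A \land \lnot E); T \lnot D; T (A \to \lnot C); F \lnot (((\lnot C \land E) \leftrightarrow \lnot B) \land \lnot \lnot B)}.
T (A \land \lnot E): α-rule — add T A, T \lnot E.
F \lnot (((\lnot C \land E) \leftrightarrow \lnot B) \land \lnot \lnot B): α-rule — add T ((\lnot C \land E) \leftrightarrow \lnot B), T \lnot \lnot B.
T \lnot \lnot B: drop double negation, giving T B.
T (A \to \lnot C): β-rule — branch into F A  //  T \lnot C.
  branch 1 (add F A):
    × closes — contains both A and \lnot A.
  branch 2 (add T \lnot C):
    T ((\lnot C \land E) \leftrightarrow \lnot B): β-rule — branch into T (\lnot C \land E), T \lnot B  //  F (\lnot C \land E), F \lnot B.
      branch 2.1 (add T (\lnot C \land E), T \lnot B):
        × closes — contains both B and \lnot B.
      branch 2.2 (add F (\lnot C \land E), F \lnot B):
        F (\lnot C \land E): β-rule — branch into F \lnot C  //  F E.
          branch 2.2.1 (add F \lnot C):
            × closes — contains both C and \lnot C.
          branch 2.2.2 (add F E):
            ○ open, literals {A=true, B=true, C=false, D=false, E=false}.
3 branches closed, 1 open.
An open branch gives a countermodel: A=true, B=true, C=false, D=false, E=false (unmentioned atoms arbitrary); the premises hold there but the conclusion fails.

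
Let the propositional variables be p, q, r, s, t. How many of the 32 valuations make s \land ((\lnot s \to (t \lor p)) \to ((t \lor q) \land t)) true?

8

Initial set: {T (s \land ((\lnot s \to (t \lor p)) \to ((t \lor q) \land t)))}.
T (s \land ((\lnot s \to (t \lor p)) \to ((t \lor q) \land t))): α-rule — add T s, T ((\lnot s \to (t \lor p)) \to ((t \lor q) \land t)).
T ((\lnot s \to (t \lor p)) \to ((t \lor q) \land t)): β-rule — branch into F (\lnot s \to (t \lor p))  //  T ((t \lor q) \land t).
  branch 1 (add F (\lnot s \to (t \lor p))):
    F (\lnot s \to (t \lor p)): α-rule — add T \lnot s, F (t \lor p).
    × closes — contains both s and \lnot s.
  branch 2 (add T ((t \lor q) \land t)):
    T ((t \lor q) \land t): α-rule — add T (t \lor q), T t.
    T (t \lor q): β-rule — branch into T t  //  T q.
      branch 2.1 (add T t):
        ○ open, literals {s=T, t=T}.
      branch 2.2 (add T q):
        ○ open, literals {q=T, s=T, t=T}.
1 branch closed, 2 open.
Each open branch fixes some atoms; the unmentioned ones are free. Counting distinct full assignments: branch {s=T, t=T} (p, q, r) contributes 8 new; branch {q=T, s=T, t=T} (p, r) contributes 0 new. Total: 8.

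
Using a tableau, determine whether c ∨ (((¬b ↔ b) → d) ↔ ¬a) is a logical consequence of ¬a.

Yes

Initial set: {¬a; ¬(c ∨ (((¬b ↔ b) → d) ↔ ¬a))}.
¬(c ∨ (((¬b ↔ b) → d) ↔ ¬a)): α-rule — add ¬c, ¬(((¬b ↔ b) → d) ↔ ¬a).
¬(((¬b ↔ b) → d) ↔ ¬a): β-rule — branch into ((¬b ↔ b) → d), ¬¬a  //  ¬((¬b ↔ b) → d), ¬a.
  branch 1 (add ((¬b ↔ b) → d), ¬¬a):
    × closes — contains both a and ¬a.
  branch 2 (add ¬((¬b ↔ b) → d), ¬a):
    ¬((¬b ↔ b) → d): α-rule — add (¬b ↔ b), ¬d.
    (¬b ↔ b): β-rule — branch into ¬b, b  //  ¬¬b, ¬b.
      branch 2.1 (add ¬b, b):
        × closes — contains both b and ¬b.
      branch 2.2 (add ¬¬b, ¬b):
        × closes — contains both b and ¬b.
All 3 branches close.
Every branch closed, so the premises entail the conclusion.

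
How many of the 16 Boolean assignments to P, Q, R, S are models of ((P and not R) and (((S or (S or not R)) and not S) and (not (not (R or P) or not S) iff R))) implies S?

14

Initial set: {(((P and not R) and (((S or (S or not R)) and not S) and (not (not (R or P) or not S) iff R))) implies S)}.
(((P and not R) and (((S or (S or not R)) and not S) and (not (not (R or P) or not S) iff R))) implies S): β-rule — branch into not ((P and not R) and (((S or (S or not R)) and not S) and (not (not (R or P) or not S) iff R)))  //  S.
  branch 1 (add not ((P and not R) and (((S or (S or not R)) and not S) and (not (not (R or P) or not S) iff R)))):
    not ((P and not R) and (((S or (S or not R)) and not S) and (not (not (R or P) or not S) iff R))): β-rule — branch into not (P and not R)  //  not (((S or (S or not R)) and not S) and (not (not (R or P) or not S) iff R)).
      branch 1.1 (add not (P and not R)):
        not (P and not R): β-rule — branch into not P  //  not not R.
          branch 1.1.1 (add not P):
            ○ open, literals {P=false}.
          branch 1.1.2 (add not not R):
            ○ open, literals {R=true}.
      branch 1.2 (add not (((S or (S or not R)) and not S) and (not (not (R or P) or not S) iff R))):
        not (((S or (S or not R)) and not S) and (not (not (R or P) or not S) iff R)): β-rule — branch into not ((S or (S or not R)) and not S)  //  not (not (not (R or P) or not S) iff R).
          branch 1.2.1 (add not ((S or (S or not R)) and not S)):
            not ((S or (S or not R)) and not S): β-rule — branch into not (S or (S or not R))  //  not not S.
              branch 1.2.1.1 (add not (S or (S or not R))):
                not (S or (S or not R)): α-rule — add not S, not (S or not R).
                not (S or not R): α-rule — add not S, not not R.
                ○ open, literals {R=true, S=false}.
              branch 1.2.1.2 (add not not S):
                ○ open, literals {S=true}.
          branch 1.2.2 (add not (not (not (R or P) or not S) iff R)):
            not (not (not (R or P) or not S) iff R): β-rule — branch into not (not (R or P) or not S), not R  //  not not (not (R or P) or not S), R.
              branch 1.2.2.1 (add not (not (R or P) or not S), not R):
                not (not (R or P) or not S): α-rule — add not not (R or P), not not S.
                not not (R or P): β-rule — branch into R  //  P.
                  branch 1.2.2.1.1 (add R):
                    × closes — contains both R and not R.
                  branch 1.2.2.1.2 (add P):
                    ○ open, literals {P=true, R=false, S=true}.
              branch 1.2.2.2 (add not not (not (R or P) or not S), R):
                not not (not (R or P) or not S): β-rule — branch into not (R or P)  //  not S.
                  branch 1.2.2.2.1 (add not (R or P)):
                    not (R or P): α-rule — add not R, not P.
                    × closes — contains both R and not R.
                  branch 1.2.2.2.2 (add not S):
                    ○ open, literals {R=true, S=false}.
  branch 2 (add S):
    ○ open, literals {S=true}.
2 branches closed, 7 open.
Each open branch fixes some atoms; the unmentioned ones are free. Counting distinct full assignments: branch {P=false} (Q, R, S) contributes 8 new; branch {R=true} (P, Q, S) contributes 4 new; branch {R=true, S=false} (P, Q) contributes 0 new; branch {S=true} (P, Q, R) contributes 2 new; branch {P=true, R=false, S=true} (Q) contributes 0 new; branch {R=true, S=false} (P, Q) contributes 0 new; branch {S=true} (P, Q, R) contributes 0 new. Total: 14.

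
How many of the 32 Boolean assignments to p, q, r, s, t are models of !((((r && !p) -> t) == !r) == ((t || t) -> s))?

Initial set: {!((((r && !p) -> t) == !r) == ((t || t) -> s))}.
!((((r && !p) -> t) == !r) == ((t || t) -> s)): β-rule — branch into (((r && !p) -> t) == !r), !((t || t) -> s)  //  !(((r && !p) -> t) == !r), ((t || t) -> s).
  branch 1 (add (((r && !p) -> t) == !r), !((t || t) -> s)):
    !((t || t) -> s): α-rule — add (t || t), !s.
    (((r && !p) -> t) == !r): β-rule — branch into ((r && !p) -> t), !r  //  !((r && !p) -> t), !!r.
      branch 1.1 (add ((r && !p) -> t), !r):
        (t || t): β-rule — branch into t  //  t.
          branch 1.1.1 (add t):
            ((r && !p) -> t): β-rule — branch into !(r && !p)  //  t.
              branch 1.1.1.1 (add !(r && !p)):
                !(r && !p): β-rule — branch into !r  //  !!p.
                  branch 1.1.1.1.1 (add !r):
                    ○ open, literals {r=F, s=F, t=T}.
                  branch 1.1.1.1.2 (add !!p):
                    ○ open, literals {p=T, r=F, s=F, t=T}.
              branch 1.1.1.2 (add t):
                ○ open, literals {r=F, s=F, t=T}.
          branch 1.1.2 (add t):
            ((r && !p) -> t): β-rule — branch into !(r && !p)  //  t.
              branch 1.1.2.1 (add !(r && !p)):
                !(r && !p): β-rule — branch into !r  //  !!p.
                  branch 1.1.2.1.1 (add !r):
                    ○ open, literals {r=F, s=F, t=T}.
                  branch 1.1.2.1.2 (add !!p):
                    ○ open, literals {p=T, r=F, s=F, t=T}.
              branch 1.1.2.2 (add t):
                ○ open, literals {r=F, s=F, t=T}.
      branch 1.2 (add !((r && !p) -> t), !!r):
        !((r && !p) -> t): α-rule — add (r && !p), !t.
        (r && !p): α-rule — add r, !p.
        (t || t): β-rule — branch into t  //  t.
          branch 1.2.1 (add t):
            × closes — contains both t and !t.
          branch 1.2.2 (add t):
            × closes — contains both t and !t.
  branch 2 (add !(((r && !p) -> t) == !r), ((t || t) -> s)):
    !(((r && !p) -> t) == !r): β-rule — branch into ((r && !p) -> t), !!r  //  !((r && !p) -> t), !r.
      branch 2.1 (add ((r && !p) -> t), !!r):
        ((t || t) -> s): β-rule — branch into !(t || t)  //  s.
          branch 2.1.1 (add !(t || t)):
            !(t || t): α-rule — add !t, !t.
            ((r && !p) -> t): β-rule — branch into !(r && !p)  //  t.
              branch 2.1.1.1 (add !(r && !p)):
                !(r && !p): β-rule — branch into !r  //  !!p.
                  branch 2.1.1.1.1 (add !r):
                    × closes — contains both r and !r.
                  branch 2.1.1.1.2 (add !!p):
                    ○ open, literals {p=T, r=T, t=F}.
              branch 2.1.1.2 (add t):
                × closes — contains both t and !t.
          branch 2.1.2 (add s):
            ((r && !p) -> t): β-rule — branch into !(r && !p)  //  t.
              branch 2.1.2.1 (add !(r && !p)):
                !(r && !p): β-rule — branch into !r  //  !!p.
                  branch 2.1.2.1.1 (add !r):
                    × closes — contains both r and !r.
                  branch 2.1.2.1.2 (add !!p):
                    ○ open, literals {p=T, r=T, s=T}.
              branch 2.1.2.2 (add t):
                ○ open, literals {r=T, s=T, t=T}.
      branch 2.2 (add !((r && !p) -> t), !r):
        !((r && !p) -> t): α-rule — add (r && !p), !t.
        (r && !p): α-rule — add r, !p.
        × closes — contains both r and !r.
6 branches closed, 9 open.
Each open branch fixes some atoms; the unmentioned ones are free. Counting distinct full assignments: branch {r=F, s=F, t=T} (p, q) contributes 4 new; branch {p=T, r=F, s=F, t=T} (q) contributes 0 new; branch {r=F, s=F, t=T} (p, q) contributes 0 new; branch {r=F, s=F, t=T} (p, q) contributes 0 new; branch {p=T, r=F, s=F, t=T} (q) contributes 0 new; branch {r=F, s=F, t=T} (p, q) contributes 0 new; branch {p=T, r=T, t=F} (q, s) contributes 4 new; branch {p=T, r=T, s=T} (q, t) contributes 2 new; branch {r=T, s=T, t=T} (p, q) contributes 2 new. Total: 12.

12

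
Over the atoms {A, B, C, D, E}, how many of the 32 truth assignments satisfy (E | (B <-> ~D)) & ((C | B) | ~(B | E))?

Initial set: {((E | (B <-> ~D)) & ((C | B) | ~(B | E)))}.
((E | (B <-> ~D)) & ((C | B) | ~(B | E))): α-rule — add (E | (B <-> ~D)), ((C | B) | ~(B | E)).
(E | (B <-> ~D)): β-rule — branch into E  //  (B <-> ~D).
  branch 1 (add E):
    ((C | B) | ~(B | E)): β-rule — branch into (C | B)  //  ~(B | E).
      branch 1.1 (add (C | B)):
        (C | B): β-rule — branch into C  //  B.
          branch 1.1.1 (add C):
            ○ open, literals {C=T, E=T}.
          branch 1.1.2 (add B):
            ○ open, literals {B=T, E=T}.
      branch 1.2 (add ~(B | E)):
        ~(B | E): α-rule — add ~B, ~E.
        × closes — contains both E and ~E.
  branch 2 (add (B <-> ~D)):
    ((C | B) | ~(B | E)): β-rule — branch into (C | B)  //  ~(B | E).
      branch 2.1 (add (C | B)):
        (B <-> ~D): β-rule — branch into B, ~D  //  ~B, ~~D.
          branch 2.1.1 (add B, ~D):
            (C | B): β-rule — branch into C  //  B.
              branch 2.1.1.1 (add C):
                ○ open, literals {B=T, C=T, D=F}.
              branch 2.1.1.2 (add B):
                ○ open, literals {B=T, D=F}.
          branch 2.1.2 (add ~B, ~~D):
            (C | B): β-rule — branch into C  //  B.
              branch 2.1.2.1 (add C):
                ○ open, literals {B=F, C=T, D=T}.
              branch 2.1.2.2 (add B):
                × closes — contains both B and ~B.
      branch 2.2 (add ~(B | E)):
        ~(B | E): α-rule — add ~B, ~E.
        (B <-> ~D): β-rule — branch into B, ~D  //  ~B, ~~D.
          branch 2.2.1 (add B, ~D):
            × closes — contains both B and ~B.
          branch 2.2.2 (add ~B, ~~D):
            ○ open, literals {B=F, D=T, E=F}.
3 branches closed, 6 open.
Each open branch fixes some atoms; the unmentioned ones are free. Counting distinct full assignments: branch {C=T, E=T} (A, B, D) contributes 8 new; branch {B=T, E=T} (A, C, D) contributes 4 new; branch {B=T, C=T, D=F} (A, E) contributes 2 new; branch {B=T, D=F} (A, C, E) contributes 2 new; branch {B=F, C=T, D=T} (A, E) contributes 2 new; branch {B=F, D=T, E=F} (A, C) contributes 2 new. Total: 20.

20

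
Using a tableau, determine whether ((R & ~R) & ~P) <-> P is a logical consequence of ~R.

No

Initial set: {~R; ~(((R & ~R) & ~P) <-> P)}.
~(((R & ~R) & ~P) <-> P): β-rule — branch into ((R & ~R) & ~P), ~P  //  ~((R & ~R) & ~P), P.
  branch 1 (add ((R & ~R) & ~P), ~P):
    ((R & ~R) & ~P): α-rule — add (R & ~R), ~P.
    (R & ~R): α-rule — add R, ~R.
    × closes — contains both R and ~R.
  branch 2 (add ~((R & ~R) & ~P), P):
    ~((R & ~R) & ~P): β-rule — branch into ~(R & ~R)  //  ~~P.
      branch 2.1 (add ~(R & ~R)):
        ~(R & ~R): β-rule — branch into ~R  //  ~~R.
          branch 2.1.1 (add ~R):
            ○ open, literals {P=1, R=0}.
          branch 2.1.2 (add ~~R):
            × closes — contains both R and ~R.
      branch 2.2 (add ~~P):
        ○ open, literals {P=1, R=0}.
2 branches closed, 2 open.
An open branch gives a countermodel: P=1, R=0 (unmentioned atoms arbitrary); the premises hold there but the conclusion fails.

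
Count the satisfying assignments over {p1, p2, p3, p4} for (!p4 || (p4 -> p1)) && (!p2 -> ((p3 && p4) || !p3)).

Initial set: {((!p4 || (p4 -> p1)) && (!p2 -> ((p3 && p4) || !p3)))}.
((!p4 || (p4 -> p1)) && (!p2 -> ((p3 && p4) || !p3))): α-rule — add (!p4 || (p4 -> p1)), (!p2 -> ((p3 && p4) || !p3)).
(!p4 || (p4 -> p1)): β-rule — branch into !p4  //  (p4 -> p1).
  branch 1 (add !p4):
    (!p2 -> ((p3 && p4) || !p3)): β-rule — branch into !!p2  //  ((p3 && p4) || !p3).
      branch 1.1 (add !!p2):
        ○ open, literals {p2=T, p4=F}.
      branch 1.2 (add ((p3 && p4) || !p3)):
        ((p3 && p4) || !p3): β-rule — branch into (p3 && p4)  //  !p3.
          branch 1.2.1 (add (p3 && p4)):
            (p3 && p4): α-rule — add p3, p4.
            × closes — contains both p4 and !p4.
          branch 1.2.2 (add !p3):
            ○ open, literals {p3=F, p4=F}.
  branch 2 (add (p4 -> p1)):
    (!p2 -> ((p3 && p4) || !p3)): β-rule — branch into !!p2  //  ((p3 && p4) || !p3).
      branch 2.1 (add !!p2):
        (p4 -> p1): β-rule — branch into !p4  //  p1.
          branch 2.1.1 (add !p4):
            ○ open, literals {p2=T, p4=F}.
          branch 2.1.2 (add p1):
            ○ open, literals {p1=T, p2=T}.
      branch 2.2 (add ((p3 && p4) || !p3)):
        (p4 -> p1): β-rule — branch into !p4  //  p1.
          branch 2.2.1 (add !p4):
            ((p3 && p4) || !p3): β-rule — branch into (p3 && p4)  //  !p3.
              branch 2.2.1.1 (add (p3 && p4)):
                (p3 && p4): α-rule — add p3, p4.
                × closes — contains both p4 and !p4.
              branch 2.2.1.2 (add !p3):
                ○ open, literals {p3=F, p4=F}.
          branch 2.2.2 (add p1):
            ((p3 && p4) || !p3): β-rule — branch into (p3 && p4)  //  !p3.
              branch 2.2.2.1 (add (p3 && p4)):
                (p3 && p4): α-rule — add p3, p4.
                ○ open, literals {p1=T, p3=T, p4=T}.
              branch 2.2.2.2 (add !p3):
                ○ open, literals {p1=T, p3=F}.
2 branches closed, 7 open.
Each open branch fixes some atoms; the unmentioned ones are free. Counting distinct full assignments: branch {p2=T, p4=F} (p1, p3) contributes 4 new; branch {p3=F, p4=F} (p1, p2) contributes 2 new; branch {p2=T, p4=F} (p1, p3) contributes 0 new; branch {p1=T, p2=T} (p3, p4) contributes 2 new; branch {p3=F, p4=F} (p1, p2) contributes 0 new; branch {p1=T, p3=T, p4=T} (p2) contributes 1 new; branch {p1=T, p3=F} (p2, p4) contributes 1 new. Total: 10.

10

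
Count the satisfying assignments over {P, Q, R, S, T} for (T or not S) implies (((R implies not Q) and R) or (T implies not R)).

28

Initial set: {T ((T or not S) implies (((R implies not Q) and R) or (T implies not R)))}.
T ((T or not S) implies (((R implies not Q) and R) or (T implies not R))): β-rule — branch into F (T or not S)  //  T (((R implies not Q) and R) or (T implies not R)).
  branch 1 (add F (T or not S)):
    F (T or not S): α-rule — add F T, F not S.
    ○ open, literals {S=1, T=0}.
  branch 2 (add T (((R implies not Q) and R) or (T implies not R))):
    T (((R implies not Q) and R) or (T implies not R)): β-rule — branch into T ((R implies not Q) and R)  //  T (T implies not R).
      branch 2.1 (add T ((R implies not Q) and R)):
        T ((R implies not Q) and R): α-rule — add T (R implies not Q), T R.
        T (R implies not Q): β-rule — branch into F R  //  T not Q.
          branch 2.1.1 (add F R):
            × closes — contains both R and not R.
          branch 2.1.2 (add T not Q):
            ○ open, literals {Q=0, R=1}.
      branch 2.2 (add T (T implies not R)):
        T (T implies not R): β-rule — branch into F T  //  T not R.
          branch 2.2.1 (add F T):
            ○ open, literals {T=0}.
          branch 2.2.2 (add T not R):
            ○ open, literals {R=0}.
1 branch closed, 4 open.
Each open branch fixes some atoms; the unmentioned ones are free. Counting distinct full assignments: branch {S=1, T=0} (P, Q, R) contributes 8 new; branch {Q=0, R=1} (P, S, T) contributes 6 new; branch {T=0} (P, Q, R, S) contributes 6 new; branch {R=0} (P, Q, S, T) contributes 8 new. Total: 28.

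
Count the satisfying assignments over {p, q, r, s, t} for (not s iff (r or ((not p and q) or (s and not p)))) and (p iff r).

6

Initial set: {T ((not s iff (r or ((not p and q) or (s and not p)))) and (p iff r))}.
T ((not s iff (r or ((not p and q) or (s and not p)))) and (p iff r)): α-rule — add T (not s iff (r or ((not p and q) or (s and not p)))), T (p iff r).
T (not s iff (r or ((not p and q) or (s and not p)))): β-rule — branch into T not s, T (r or ((not p and q) or (s and not p)))  //  F not s, F (r or ((not p and q) or (s and not p))).
  branch 1 (add T not s, T (r or ((not p and q) or (s and not p)))):
    T (p iff r): β-rule — branch into T p, T r  //  F p, F r.
      branch 1.1 (add T p, T r):
        T (r or ((not p and q) or (s and not p))): β-rule — branch into T r  //  T ((not p and q) or (s and not p)).
          branch 1.1.1 (add T r):
            ○ open, literals {p=T, r=T, s=F}.
          branch 1.1.2 (add T ((not p and q) or (s and not p))):
            T ((not p and q) or (s and not p)): β-rule — branch into T (not p and q)  //  T (s and not p).
              branch 1.1.2.1 (add T (not p and q)):
                T (not p and q): α-rule — add T not p, T q.
                × closes — contains both p and not p.
              branch 1.1.2.2 (add T (s and not p)):
                T (s and not p): α-rule — add T s, T not p.
                × closes — contains both s and not s.
      branch 1.2 (add F p, F r):
        T (r or ((not p and q) or (s and not p))): β-rule — branch into T r  //  T ((not p and q) or (s and not p)).
          branch 1.2.1 (add T r):
            × closes — contains both r and not r.
          branch 1.2.2 (add T ((not p and q) or (s and not p))):
            T ((not p and q) or (s and not p)): β-rule — branch into T (not p and q)  //  T (s and not p).
              branch 1.2.2.1 (add T (not p and q)):
                T (not p and q): α-rule — add T not p, T q.
                ○ open, literals {p=F, q=T, r=F, s=F}.
              branch 1.2.2.2 (add T (s and not p)):
                T (s and not p): α-rule — add T s, T not p.
                × closes — contains both s and not s.
  branch 2 (add F not s, F (r or ((not p and q) or (s and not p)))):
    F (r or ((not p and q) or (s and not p))): α-rule — add F r, F ((not p and q) or (s and not p)).
    F ((not p and q) or (s and not p)): α-rule — add F (not p and q), F (s and not p).
    T (p iff r): β-rule — branch into T p, T r  //  F p, F r.
      branch 2.1 (add T p, T r):
        × closes — contains both r and not r.
      branch 2.2 (add F p, F r):
        F (not p and q): β-rule — branch into F not p  //  F q.
          branch 2.2.1 (add F not p):
            × closes — contains both p and not p.
          branch 2.2.2 (add F q):
            F (s and not p): β-rule — branch into F s  //  F not p.
              branch 2.2.2.1 (add F s):
                × closes — contains both s and not s.
              branch 2.2.2.2 (add F not p):
                × closes — contains both p and not p.
8 branches closed, 2 open.
Each open branch fixes some atoms; the unmentioned ones are free. Counting distinct full assignments: branch {p=T, r=T, s=F} (q, t) contributes 4 new; branch {p=F, q=T, r=F, s=F} (t) contributes 2 new. Total: 6.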